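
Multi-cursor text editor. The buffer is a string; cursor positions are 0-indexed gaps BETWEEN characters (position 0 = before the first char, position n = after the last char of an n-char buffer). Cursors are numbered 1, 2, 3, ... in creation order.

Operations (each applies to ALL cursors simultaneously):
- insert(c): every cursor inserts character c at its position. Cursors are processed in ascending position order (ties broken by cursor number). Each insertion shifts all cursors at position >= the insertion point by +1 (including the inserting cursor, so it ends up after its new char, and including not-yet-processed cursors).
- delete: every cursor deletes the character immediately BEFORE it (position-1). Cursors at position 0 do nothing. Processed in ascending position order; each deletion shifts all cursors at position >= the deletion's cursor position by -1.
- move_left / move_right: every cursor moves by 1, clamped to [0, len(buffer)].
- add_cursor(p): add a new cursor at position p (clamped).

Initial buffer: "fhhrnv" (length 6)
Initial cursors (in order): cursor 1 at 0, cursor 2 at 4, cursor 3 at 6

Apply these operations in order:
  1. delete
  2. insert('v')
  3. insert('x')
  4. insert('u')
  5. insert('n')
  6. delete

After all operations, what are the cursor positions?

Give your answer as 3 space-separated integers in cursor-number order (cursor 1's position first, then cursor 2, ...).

Answer: 3 9 13

Derivation:
After op 1 (delete): buffer="fhhn" (len 4), cursors c1@0 c2@3 c3@4, authorship ....
After op 2 (insert('v')): buffer="vfhhvnv" (len 7), cursors c1@1 c2@5 c3@7, authorship 1...2.3
After op 3 (insert('x')): buffer="vxfhhvxnvx" (len 10), cursors c1@2 c2@7 c3@10, authorship 11...22.33
After op 4 (insert('u')): buffer="vxufhhvxunvxu" (len 13), cursors c1@3 c2@9 c3@13, authorship 111...222.333
After op 5 (insert('n')): buffer="vxunfhhvxunnvxun" (len 16), cursors c1@4 c2@11 c3@16, authorship 1111...2222.3333
After op 6 (delete): buffer="vxufhhvxunvxu" (len 13), cursors c1@3 c2@9 c3@13, authorship 111...222.333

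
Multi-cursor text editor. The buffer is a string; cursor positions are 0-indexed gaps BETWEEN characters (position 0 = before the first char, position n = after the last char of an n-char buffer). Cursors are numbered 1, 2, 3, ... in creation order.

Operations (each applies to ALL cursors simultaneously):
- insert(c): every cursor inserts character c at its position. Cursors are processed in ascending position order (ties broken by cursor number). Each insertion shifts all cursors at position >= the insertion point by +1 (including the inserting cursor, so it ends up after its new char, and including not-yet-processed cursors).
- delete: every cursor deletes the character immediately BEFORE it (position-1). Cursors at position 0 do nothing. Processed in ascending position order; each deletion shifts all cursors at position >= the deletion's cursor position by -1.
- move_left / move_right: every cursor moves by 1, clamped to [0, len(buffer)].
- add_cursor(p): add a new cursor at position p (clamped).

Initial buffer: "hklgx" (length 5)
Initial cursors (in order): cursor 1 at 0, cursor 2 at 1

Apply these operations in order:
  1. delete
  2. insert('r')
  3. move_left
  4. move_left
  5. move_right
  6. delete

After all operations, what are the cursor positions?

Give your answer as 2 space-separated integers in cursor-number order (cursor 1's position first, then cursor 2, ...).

Answer: 0 0

Derivation:
After op 1 (delete): buffer="klgx" (len 4), cursors c1@0 c2@0, authorship ....
After op 2 (insert('r')): buffer="rrklgx" (len 6), cursors c1@2 c2@2, authorship 12....
After op 3 (move_left): buffer="rrklgx" (len 6), cursors c1@1 c2@1, authorship 12....
After op 4 (move_left): buffer="rrklgx" (len 6), cursors c1@0 c2@0, authorship 12....
After op 5 (move_right): buffer="rrklgx" (len 6), cursors c1@1 c2@1, authorship 12....
After op 6 (delete): buffer="rklgx" (len 5), cursors c1@0 c2@0, authorship 2....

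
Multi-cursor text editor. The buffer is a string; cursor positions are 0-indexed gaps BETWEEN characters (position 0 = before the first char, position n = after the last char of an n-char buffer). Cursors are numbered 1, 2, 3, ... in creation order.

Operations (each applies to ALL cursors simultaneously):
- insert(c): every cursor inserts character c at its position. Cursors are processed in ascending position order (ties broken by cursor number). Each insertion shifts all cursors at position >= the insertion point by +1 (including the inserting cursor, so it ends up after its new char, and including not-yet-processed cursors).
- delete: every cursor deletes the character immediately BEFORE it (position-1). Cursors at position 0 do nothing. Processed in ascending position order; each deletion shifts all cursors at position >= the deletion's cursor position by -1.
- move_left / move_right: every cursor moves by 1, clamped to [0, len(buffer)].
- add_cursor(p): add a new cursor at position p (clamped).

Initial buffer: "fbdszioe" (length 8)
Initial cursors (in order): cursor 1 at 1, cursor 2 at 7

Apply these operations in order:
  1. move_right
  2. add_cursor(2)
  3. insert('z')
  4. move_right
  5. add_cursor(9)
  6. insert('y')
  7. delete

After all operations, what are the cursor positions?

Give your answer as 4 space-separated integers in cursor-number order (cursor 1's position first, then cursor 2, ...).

After op 1 (move_right): buffer="fbdszioe" (len 8), cursors c1@2 c2@8, authorship ........
After op 2 (add_cursor(2)): buffer="fbdszioe" (len 8), cursors c1@2 c3@2 c2@8, authorship ........
After op 3 (insert('z')): buffer="fbzzdszioez" (len 11), cursors c1@4 c3@4 c2@11, authorship ..13......2
After op 4 (move_right): buffer="fbzzdszioez" (len 11), cursors c1@5 c3@5 c2@11, authorship ..13......2
After op 5 (add_cursor(9)): buffer="fbzzdszioez" (len 11), cursors c1@5 c3@5 c4@9 c2@11, authorship ..13......2
After op 6 (insert('y')): buffer="fbzzdyyszioyezy" (len 15), cursors c1@7 c3@7 c4@12 c2@15, authorship ..13.13....4.22
After op 7 (delete): buffer="fbzzdszioez" (len 11), cursors c1@5 c3@5 c4@9 c2@11, authorship ..13......2

Answer: 5 11 5 9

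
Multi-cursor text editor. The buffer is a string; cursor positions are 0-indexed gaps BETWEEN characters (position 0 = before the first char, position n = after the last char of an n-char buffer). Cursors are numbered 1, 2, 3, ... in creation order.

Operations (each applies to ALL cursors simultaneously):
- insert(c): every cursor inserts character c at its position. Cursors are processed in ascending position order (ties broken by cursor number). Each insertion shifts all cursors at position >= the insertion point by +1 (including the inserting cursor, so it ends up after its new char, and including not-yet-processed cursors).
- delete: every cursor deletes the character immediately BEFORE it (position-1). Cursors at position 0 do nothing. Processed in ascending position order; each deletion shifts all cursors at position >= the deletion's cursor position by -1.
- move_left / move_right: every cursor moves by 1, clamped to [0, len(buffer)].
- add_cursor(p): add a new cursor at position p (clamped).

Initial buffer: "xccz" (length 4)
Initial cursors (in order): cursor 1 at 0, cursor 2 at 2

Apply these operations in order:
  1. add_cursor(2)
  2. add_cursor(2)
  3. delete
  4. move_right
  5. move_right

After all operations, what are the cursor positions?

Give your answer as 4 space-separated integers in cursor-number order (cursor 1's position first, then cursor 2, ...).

Answer: 2 2 2 2

Derivation:
After op 1 (add_cursor(2)): buffer="xccz" (len 4), cursors c1@0 c2@2 c3@2, authorship ....
After op 2 (add_cursor(2)): buffer="xccz" (len 4), cursors c1@0 c2@2 c3@2 c4@2, authorship ....
After op 3 (delete): buffer="cz" (len 2), cursors c1@0 c2@0 c3@0 c4@0, authorship ..
After op 4 (move_right): buffer="cz" (len 2), cursors c1@1 c2@1 c3@1 c4@1, authorship ..
After op 5 (move_right): buffer="cz" (len 2), cursors c1@2 c2@2 c3@2 c4@2, authorship ..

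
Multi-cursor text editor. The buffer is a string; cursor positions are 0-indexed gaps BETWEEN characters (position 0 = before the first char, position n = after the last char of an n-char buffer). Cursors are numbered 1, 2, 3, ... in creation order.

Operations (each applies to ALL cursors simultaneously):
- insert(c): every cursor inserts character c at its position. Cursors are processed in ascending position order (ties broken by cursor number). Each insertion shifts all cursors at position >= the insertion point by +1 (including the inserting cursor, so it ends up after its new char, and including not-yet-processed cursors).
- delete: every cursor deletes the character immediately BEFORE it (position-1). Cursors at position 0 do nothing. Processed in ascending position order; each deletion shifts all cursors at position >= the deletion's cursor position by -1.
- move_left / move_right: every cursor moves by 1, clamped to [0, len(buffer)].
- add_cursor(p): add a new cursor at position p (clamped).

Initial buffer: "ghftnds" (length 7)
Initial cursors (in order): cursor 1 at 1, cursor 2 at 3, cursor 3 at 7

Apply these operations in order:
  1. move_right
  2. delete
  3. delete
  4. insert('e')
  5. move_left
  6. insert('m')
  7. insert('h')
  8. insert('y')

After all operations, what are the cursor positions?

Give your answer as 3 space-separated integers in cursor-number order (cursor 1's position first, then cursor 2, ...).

Answer: 7 7 12

Derivation:
After op 1 (move_right): buffer="ghftnds" (len 7), cursors c1@2 c2@4 c3@7, authorship .......
After op 2 (delete): buffer="gfnd" (len 4), cursors c1@1 c2@2 c3@4, authorship ....
After op 3 (delete): buffer="n" (len 1), cursors c1@0 c2@0 c3@1, authorship .
After op 4 (insert('e')): buffer="eene" (len 4), cursors c1@2 c2@2 c3@4, authorship 12.3
After op 5 (move_left): buffer="eene" (len 4), cursors c1@1 c2@1 c3@3, authorship 12.3
After op 6 (insert('m')): buffer="emmenme" (len 7), cursors c1@3 c2@3 c3@6, authorship 1122.33
After op 7 (insert('h')): buffer="emmhhenmhe" (len 10), cursors c1@5 c2@5 c3@9, authorship 112122.333
After op 8 (insert('y')): buffer="emmhhyyenmhye" (len 13), cursors c1@7 c2@7 c3@12, authorship 11212122.3333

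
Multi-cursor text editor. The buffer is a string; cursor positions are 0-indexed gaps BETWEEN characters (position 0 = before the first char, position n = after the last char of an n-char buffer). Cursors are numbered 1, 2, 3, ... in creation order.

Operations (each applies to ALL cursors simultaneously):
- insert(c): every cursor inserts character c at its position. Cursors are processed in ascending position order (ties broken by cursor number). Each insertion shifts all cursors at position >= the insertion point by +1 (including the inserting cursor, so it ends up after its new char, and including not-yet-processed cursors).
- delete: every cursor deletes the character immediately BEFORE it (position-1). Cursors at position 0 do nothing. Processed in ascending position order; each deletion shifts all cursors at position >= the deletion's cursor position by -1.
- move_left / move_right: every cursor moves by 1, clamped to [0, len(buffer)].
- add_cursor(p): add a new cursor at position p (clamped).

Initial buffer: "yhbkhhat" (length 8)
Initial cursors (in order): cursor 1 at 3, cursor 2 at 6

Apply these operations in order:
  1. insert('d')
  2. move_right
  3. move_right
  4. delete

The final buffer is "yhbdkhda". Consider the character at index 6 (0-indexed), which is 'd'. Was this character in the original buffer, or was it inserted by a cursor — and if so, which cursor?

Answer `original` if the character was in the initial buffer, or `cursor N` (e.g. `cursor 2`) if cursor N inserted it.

Answer: cursor 2

Derivation:
After op 1 (insert('d')): buffer="yhbdkhhdat" (len 10), cursors c1@4 c2@8, authorship ...1...2..
After op 2 (move_right): buffer="yhbdkhhdat" (len 10), cursors c1@5 c2@9, authorship ...1...2..
After op 3 (move_right): buffer="yhbdkhhdat" (len 10), cursors c1@6 c2@10, authorship ...1...2..
After op 4 (delete): buffer="yhbdkhda" (len 8), cursors c1@5 c2@8, authorship ...1..2.
Authorship (.=original, N=cursor N): . . . 1 . . 2 .
Index 6: author = 2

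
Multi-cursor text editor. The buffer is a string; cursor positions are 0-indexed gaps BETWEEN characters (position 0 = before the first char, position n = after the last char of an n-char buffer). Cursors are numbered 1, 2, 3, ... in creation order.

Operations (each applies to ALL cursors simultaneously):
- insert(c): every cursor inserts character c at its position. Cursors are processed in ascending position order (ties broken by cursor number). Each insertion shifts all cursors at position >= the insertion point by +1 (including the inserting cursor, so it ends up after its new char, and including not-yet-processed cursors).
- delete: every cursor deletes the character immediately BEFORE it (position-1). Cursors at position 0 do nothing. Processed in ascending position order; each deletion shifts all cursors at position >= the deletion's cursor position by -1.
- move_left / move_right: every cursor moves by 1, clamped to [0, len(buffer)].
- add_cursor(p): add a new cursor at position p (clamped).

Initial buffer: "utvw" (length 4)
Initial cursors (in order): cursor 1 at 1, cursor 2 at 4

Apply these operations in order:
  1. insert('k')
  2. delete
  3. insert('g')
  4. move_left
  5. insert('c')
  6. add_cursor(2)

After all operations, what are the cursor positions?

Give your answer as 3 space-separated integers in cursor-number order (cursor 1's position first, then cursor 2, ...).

Answer: 2 7 2

Derivation:
After op 1 (insert('k')): buffer="uktvwk" (len 6), cursors c1@2 c2@6, authorship .1...2
After op 2 (delete): buffer="utvw" (len 4), cursors c1@1 c2@4, authorship ....
After op 3 (insert('g')): buffer="ugtvwg" (len 6), cursors c1@2 c2@6, authorship .1...2
After op 4 (move_left): buffer="ugtvwg" (len 6), cursors c1@1 c2@5, authorship .1...2
After op 5 (insert('c')): buffer="ucgtvwcg" (len 8), cursors c1@2 c2@7, authorship .11...22
After op 6 (add_cursor(2)): buffer="ucgtvwcg" (len 8), cursors c1@2 c3@2 c2@7, authorship .11...22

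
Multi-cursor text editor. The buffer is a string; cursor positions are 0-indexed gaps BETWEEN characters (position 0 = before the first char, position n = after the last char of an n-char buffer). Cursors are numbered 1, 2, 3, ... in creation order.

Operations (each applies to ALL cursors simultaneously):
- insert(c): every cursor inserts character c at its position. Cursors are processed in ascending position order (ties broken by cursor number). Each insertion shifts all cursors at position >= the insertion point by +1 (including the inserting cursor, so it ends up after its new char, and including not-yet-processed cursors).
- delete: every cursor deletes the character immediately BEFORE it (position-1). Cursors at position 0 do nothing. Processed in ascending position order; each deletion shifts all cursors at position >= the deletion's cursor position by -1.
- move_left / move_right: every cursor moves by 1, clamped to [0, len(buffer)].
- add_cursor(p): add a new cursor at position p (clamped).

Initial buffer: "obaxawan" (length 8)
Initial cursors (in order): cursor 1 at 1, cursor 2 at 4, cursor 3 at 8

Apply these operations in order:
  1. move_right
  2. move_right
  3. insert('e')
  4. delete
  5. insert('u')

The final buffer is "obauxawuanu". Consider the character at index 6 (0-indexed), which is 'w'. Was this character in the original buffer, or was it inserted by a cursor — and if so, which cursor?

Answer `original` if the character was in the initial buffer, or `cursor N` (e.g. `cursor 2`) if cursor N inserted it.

Answer: original

Derivation:
After op 1 (move_right): buffer="obaxawan" (len 8), cursors c1@2 c2@5 c3@8, authorship ........
After op 2 (move_right): buffer="obaxawan" (len 8), cursors c1@3 c2@6 c3@8, authorship ........
After op 3 (insert('e')): buffer="obaexaweane" (len 11), cursors c1@4 c2@8 c3@11, authorship ...1...2..3
After op 4 (delete): buffer="obaxawan" (len 8), cursors c1@3 c2@6 c3@8, authorship ........
After op 5 (insert('u')): buffer="obauxawuanu" (len 11), cursors c1@4 c2@8 c3@11, authorship ...1...2..3
Authorship (.=original, N=cursor N): . . . 1 . . . 2 . . 3
Index 6: author = original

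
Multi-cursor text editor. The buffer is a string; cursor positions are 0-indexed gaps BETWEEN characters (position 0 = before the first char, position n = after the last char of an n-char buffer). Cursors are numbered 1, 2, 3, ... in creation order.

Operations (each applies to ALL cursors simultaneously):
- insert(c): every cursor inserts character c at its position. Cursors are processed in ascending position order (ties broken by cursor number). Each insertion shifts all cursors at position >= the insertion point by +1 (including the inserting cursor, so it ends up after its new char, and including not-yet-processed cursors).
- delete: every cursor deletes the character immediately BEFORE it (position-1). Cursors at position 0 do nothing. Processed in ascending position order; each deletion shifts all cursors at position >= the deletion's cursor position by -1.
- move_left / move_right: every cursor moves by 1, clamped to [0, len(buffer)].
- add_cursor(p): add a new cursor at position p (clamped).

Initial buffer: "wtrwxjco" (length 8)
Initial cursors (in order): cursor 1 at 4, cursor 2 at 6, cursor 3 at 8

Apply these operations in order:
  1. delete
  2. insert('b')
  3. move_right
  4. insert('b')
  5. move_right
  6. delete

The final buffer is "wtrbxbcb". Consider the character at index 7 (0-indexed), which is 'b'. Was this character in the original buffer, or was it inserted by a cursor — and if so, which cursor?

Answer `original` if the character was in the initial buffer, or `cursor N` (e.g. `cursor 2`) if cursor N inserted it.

Answer: cursor 2

Derivation:
After op 1 (delete): buffer="wtrxc" (len 5), cursors c1@3 c2@4 c3@5, authorship .....
After op 2 (insert('b')): buffer="wtrbxbcb" (len 8), cursors c1@4 c2@6 c3@8, authorship ...1.2.3
After op 3 (move_right): buffer="wtrbxbcb" (len 8), cursors c1@5 c2@7 c3@8, authorship ...1.2.3
After op 4 (insert('b')): buffer="wtrbxbbcbbb" (len 11), cursors c1@6 c2@9 c3@11, authorship ...1.12.233
After op 5 (move_right): buffer="wtrbxbbcbbb" (len 11), cursors c1@7 c2@10 c3@11, authorship ...1.12.233
After op 6 (delete): buffer="wtrbxbcb" (len 8), cursors c1@6 c2@8 c3@8, authorship ...1.1.2
Authorship (.=original, N=cursor N): . . . 1 . 1 . 2
Index 7: author = 2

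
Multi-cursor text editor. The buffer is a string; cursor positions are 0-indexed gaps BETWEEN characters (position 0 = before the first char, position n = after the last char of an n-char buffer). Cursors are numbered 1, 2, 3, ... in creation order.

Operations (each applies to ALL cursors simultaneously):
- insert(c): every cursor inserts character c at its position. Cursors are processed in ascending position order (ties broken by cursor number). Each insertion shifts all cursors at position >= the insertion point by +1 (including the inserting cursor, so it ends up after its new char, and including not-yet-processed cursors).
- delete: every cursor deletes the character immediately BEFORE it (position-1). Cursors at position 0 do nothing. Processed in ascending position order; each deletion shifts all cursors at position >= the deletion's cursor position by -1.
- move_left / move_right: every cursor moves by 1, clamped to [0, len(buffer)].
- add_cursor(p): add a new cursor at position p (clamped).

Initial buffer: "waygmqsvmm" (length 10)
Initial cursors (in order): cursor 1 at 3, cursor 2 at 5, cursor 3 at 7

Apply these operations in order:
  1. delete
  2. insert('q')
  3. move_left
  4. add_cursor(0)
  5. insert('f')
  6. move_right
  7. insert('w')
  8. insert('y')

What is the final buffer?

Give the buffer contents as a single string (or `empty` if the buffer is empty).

Answer: fwwyafqwygfqwyqfqwyvmm

Derivation:
After op 1 (delete): buffer="wagqvmm" (len 7), cursors c1@2 c2@3 c3@4, authorship .......
After op 2 (insert('q')): buffer="waqgqqqvmm" (len 10), cursors c1@3 c2@5 c3@7, authorship ..1.2.3...
After op 3 (move_left): buffer="waqgqqqvmm" (len 10), cursors c1@2 c2@4 c3@6, authorship ..1.2.3...
After op 4 (add_cursor(0)): buffer="waqgqqqvmm" (len 10), cursors c4@0 c1@2 c2@4 c3@6, authorship ..1.2.3...
After op 5 (insert('f')): buffer="fwafqgfqqfqvmm" (len 14), cursors c4@1 c1@4 c2@7 c3@10, authorship 4..11.22.33...
After op 6 (move_right): buffer="fwafqgfqqfqvmm" (len 14), cursors c4@2 c1@5 c2@8 c3@11, authorship 4..11.22.33...
After op 7 (insert('w')): buffer="fwwafqwgfqwqfqwvmm" (len 18), cursors c4@3 c1@7 c2@11 c3@15, authorship 4.4.111.222.333...
After op 8 (insert('y')): buffer="fwwyafqwygfqwyqfqwyvmm" (len 22), cursors c4@4 c1@9 c2@14 c3@19, authorship 4.44.1111.2222.3333...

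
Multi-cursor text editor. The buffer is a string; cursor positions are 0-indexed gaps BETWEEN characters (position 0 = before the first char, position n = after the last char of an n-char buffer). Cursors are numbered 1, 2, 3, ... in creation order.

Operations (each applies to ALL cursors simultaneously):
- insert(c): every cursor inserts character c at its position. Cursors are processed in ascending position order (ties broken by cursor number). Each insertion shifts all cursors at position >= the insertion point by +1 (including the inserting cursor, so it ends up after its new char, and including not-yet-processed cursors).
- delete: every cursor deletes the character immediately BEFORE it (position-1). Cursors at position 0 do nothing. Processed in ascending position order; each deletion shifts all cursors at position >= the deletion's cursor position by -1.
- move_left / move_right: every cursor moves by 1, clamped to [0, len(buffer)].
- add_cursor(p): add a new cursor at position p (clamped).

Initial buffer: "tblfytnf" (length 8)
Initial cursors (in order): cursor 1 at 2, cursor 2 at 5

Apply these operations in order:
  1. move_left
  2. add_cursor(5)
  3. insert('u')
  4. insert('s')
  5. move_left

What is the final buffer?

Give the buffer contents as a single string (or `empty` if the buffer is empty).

Answer: tusblfusyustnf

Derivation:
After op 1 (move_left): buffer="tblfytnf" (len 8), cursors c1@1 c2@4, authorship ........
After op 2 (add_cursor(5)): buffer="tblfytnf" (len 8), cursors c1@1 c2@4 c3@5, authorship ........
After op 3 (insert('u')): buffer="tublfuyutnf" (len 11), cursors c1@2 c2@6 c3@8, authorship .1...2.3...
After op 4 (insert('s')): buffer="tusblfusyustnf" (len 14), cursors c1@3 c2@8 c3@11, authorship .11...22.33...
After op 5 (move_left): buffer="tusblfusyustnf" (len 14), cursors c1@2 c2@7 c3@10, authorship .11...22.33...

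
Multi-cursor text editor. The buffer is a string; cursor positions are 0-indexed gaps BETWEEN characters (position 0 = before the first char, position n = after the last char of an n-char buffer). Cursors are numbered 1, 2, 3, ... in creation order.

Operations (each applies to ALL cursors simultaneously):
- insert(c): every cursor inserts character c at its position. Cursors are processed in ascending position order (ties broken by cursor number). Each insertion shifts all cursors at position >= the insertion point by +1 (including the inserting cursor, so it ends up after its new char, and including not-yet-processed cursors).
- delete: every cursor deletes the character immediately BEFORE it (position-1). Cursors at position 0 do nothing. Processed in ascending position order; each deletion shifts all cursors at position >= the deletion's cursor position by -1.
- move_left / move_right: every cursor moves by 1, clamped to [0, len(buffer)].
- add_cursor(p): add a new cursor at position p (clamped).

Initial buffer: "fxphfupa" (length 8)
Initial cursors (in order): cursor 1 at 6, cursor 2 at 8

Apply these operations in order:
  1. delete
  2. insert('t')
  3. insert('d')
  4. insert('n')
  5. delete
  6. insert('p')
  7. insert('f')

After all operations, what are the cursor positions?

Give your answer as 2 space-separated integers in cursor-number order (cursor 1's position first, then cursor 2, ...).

After op 1 (delete): buffer="fxphfp" (len 6), cursors c1@5 c2@6, authorship ......
After op 2 (insert('t')): buffer="fxphftpt" (len 8), cursors c1@6 c2@8, authorship .....1.2
After op 3 (insert('d')): buffer="fxphftdptd" (len 10), cursors c1@7 c2@10, authorship .....11.22
After op 4 (insert('n')): buffer="fxphftdnptdn" (len 12), cursors c1@8 c2@12, authorship .....111.222
After op 5 (delete): buffer="fxphftdptd" (len 10), cursors c1@7 c2@10, authorship .....11.22
After op 6 (insert('p')): buffer="fxphftdpptdp" (len 12), cursors c1@8 c2@12, authorship .....111.222
After op 7 (insert('f')): buffer="fxphftdpfptdpf" (len 14), cursors c1@9 c2@14, authorship .....1111.2222

Answer: 9 14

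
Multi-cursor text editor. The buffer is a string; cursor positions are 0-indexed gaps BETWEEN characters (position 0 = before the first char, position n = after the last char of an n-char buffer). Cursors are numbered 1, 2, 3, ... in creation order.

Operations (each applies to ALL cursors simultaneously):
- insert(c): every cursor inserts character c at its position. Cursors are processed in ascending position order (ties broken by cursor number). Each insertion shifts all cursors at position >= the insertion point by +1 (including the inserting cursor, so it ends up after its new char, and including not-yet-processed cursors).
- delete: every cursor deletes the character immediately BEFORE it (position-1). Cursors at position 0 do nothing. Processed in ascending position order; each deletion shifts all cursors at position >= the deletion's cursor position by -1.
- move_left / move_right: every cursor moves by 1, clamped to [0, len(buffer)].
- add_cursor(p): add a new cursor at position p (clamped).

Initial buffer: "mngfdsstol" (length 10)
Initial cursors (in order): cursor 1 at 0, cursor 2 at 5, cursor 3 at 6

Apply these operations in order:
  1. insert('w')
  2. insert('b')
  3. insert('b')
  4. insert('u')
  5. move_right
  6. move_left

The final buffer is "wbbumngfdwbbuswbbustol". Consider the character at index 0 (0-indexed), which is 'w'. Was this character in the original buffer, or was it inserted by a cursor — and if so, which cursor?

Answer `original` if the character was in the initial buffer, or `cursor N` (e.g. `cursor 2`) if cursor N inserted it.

After op 1 (insert('w')): buffer="wmngfdwswstol" (len 13), cursors c1@1 c2@7 c3@9, authorship 1.....2.3....
After op 2 (insert('b')): buffer="wbmngfdwbswbstol" (len 16), cursors c1@2 c2@9 c3@12, authorship 11.....22.33....
After op 3 (insert('b')): buffer="wbbmngfdwbbswbbstol" (len 19), cursors c1@3 c2@11 c3@15, authorship 111.....222.333....
After op 4 (insert('u')): buffer="wbbumngfdwbbuswbbustol" (len 22), cursors c1@4 c2@13 c3@18, authorship 1111.....2222.3333....
After op 5 (move_right): buffer="wbbumngfdwbbuswbbustol" (len 22), cursors c1@5 c2@14 c3@19, authorship 1111.....2222.3333....
After op 6 (move_left): buffer="wbbumngfdwbbuswbbustol" (len 22), cursors c1@4 c2@13 c3@18, authorship 1111.....2222.3333....
Authorship (.=original, N=cursor N): 1 1 1 1 . . . . . 2 2 2 2 . 3 3 3 3 . . . .
Index 0: author = 1

Answer: cursor 1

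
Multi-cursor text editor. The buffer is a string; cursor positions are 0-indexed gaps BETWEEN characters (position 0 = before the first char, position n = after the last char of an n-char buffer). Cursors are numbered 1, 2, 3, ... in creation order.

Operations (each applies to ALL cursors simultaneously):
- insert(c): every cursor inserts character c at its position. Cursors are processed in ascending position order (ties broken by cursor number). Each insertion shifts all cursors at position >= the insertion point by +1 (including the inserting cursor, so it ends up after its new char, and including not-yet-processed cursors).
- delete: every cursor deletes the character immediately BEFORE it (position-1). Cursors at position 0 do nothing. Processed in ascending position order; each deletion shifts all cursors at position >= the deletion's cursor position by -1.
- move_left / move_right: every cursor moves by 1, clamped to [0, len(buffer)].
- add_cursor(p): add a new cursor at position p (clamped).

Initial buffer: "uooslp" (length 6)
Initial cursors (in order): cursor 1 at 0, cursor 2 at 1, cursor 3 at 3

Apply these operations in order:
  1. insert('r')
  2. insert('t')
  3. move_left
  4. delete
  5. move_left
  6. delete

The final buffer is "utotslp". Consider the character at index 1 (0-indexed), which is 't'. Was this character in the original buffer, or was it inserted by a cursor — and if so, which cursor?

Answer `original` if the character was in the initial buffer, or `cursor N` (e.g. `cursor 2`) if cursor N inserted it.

After op 1 (insert('r')): buffer="ruroorslp" (len 9), cursors c1@1 c2@3 c3@6, authorship 1.2..3...
After op 2 (insert('t')): buffer="rturtoortslp" (len 12), cursors c1@2 c2@5 c3@9, authorship 11.22..33...
After op 3 (move_left): buffer="rturtoortslp" (len 12), cursors c1@1 c2@4 c3@8, authorship 11.22..33...
After op 4 (delete): buffer="tutootslp" (len 9), cursors c1@0 c2@2 c3@5, authorship 1.2..3...
After op 5 (move_left): buffer="tutootslp" (len 9), cursors c1@0 c2@1 c3@4, authorship 1.2..3...
After op 6 (delete): buffer="utotslp" (len 7), cursors c1@0 c2@0 c3@2, authorship .2.3...
Authorship (.=original, N=cursor N): . 2 . 3 . . .
Index 1: author = 2

Answer: cursor 2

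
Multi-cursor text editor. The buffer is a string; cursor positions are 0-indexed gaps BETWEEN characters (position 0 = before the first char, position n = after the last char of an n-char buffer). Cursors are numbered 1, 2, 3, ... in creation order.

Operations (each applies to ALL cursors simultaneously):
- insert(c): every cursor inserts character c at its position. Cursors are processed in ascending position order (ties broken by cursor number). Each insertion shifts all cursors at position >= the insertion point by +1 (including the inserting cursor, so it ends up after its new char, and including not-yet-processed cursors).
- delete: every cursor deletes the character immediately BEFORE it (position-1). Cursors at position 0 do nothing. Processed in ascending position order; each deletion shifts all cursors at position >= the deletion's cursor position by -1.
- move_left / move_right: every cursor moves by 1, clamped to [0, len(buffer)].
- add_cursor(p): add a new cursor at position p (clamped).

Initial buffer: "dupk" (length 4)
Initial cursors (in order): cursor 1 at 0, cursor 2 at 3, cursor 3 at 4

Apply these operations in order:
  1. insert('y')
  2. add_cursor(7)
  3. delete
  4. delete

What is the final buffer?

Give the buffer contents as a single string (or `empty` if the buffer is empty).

After op 1 (insert('y')): buffer="ydupyky" (len 7), cursors c1@1 c2@5 c3@7, authorship 1...2.3
After op 2 (add_cursor(7)): buffer="ydupyky" (len 7), cursors c1@1 c2@5 c3@7 c4@7, authorship 1...2.3
After op 3 (delete): buffer="dup" (len 3), cursors c1@0 c2@3 c3@3 c4@3, authorship ...
After op 4 (delete): buffer="" (len 0), cursors c1@0 c2@0 c3@0 c4@0, authorship 

Answer: empty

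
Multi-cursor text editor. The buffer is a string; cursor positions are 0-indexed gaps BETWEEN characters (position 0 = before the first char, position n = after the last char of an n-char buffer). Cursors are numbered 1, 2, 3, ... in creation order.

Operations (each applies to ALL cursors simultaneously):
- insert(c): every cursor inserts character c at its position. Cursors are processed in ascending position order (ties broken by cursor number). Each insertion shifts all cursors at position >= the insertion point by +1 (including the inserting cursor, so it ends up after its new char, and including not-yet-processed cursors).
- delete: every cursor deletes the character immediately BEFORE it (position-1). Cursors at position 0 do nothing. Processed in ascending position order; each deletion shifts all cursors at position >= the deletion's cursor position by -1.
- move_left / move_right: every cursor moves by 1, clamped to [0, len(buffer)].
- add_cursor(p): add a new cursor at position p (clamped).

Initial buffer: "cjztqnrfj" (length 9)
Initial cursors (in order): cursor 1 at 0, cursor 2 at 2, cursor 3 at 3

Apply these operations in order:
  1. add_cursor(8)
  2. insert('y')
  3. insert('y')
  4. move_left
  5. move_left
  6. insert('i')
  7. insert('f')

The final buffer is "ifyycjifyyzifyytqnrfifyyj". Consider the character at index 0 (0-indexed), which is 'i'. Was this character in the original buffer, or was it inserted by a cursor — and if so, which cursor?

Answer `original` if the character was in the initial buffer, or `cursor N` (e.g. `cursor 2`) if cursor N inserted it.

Answer: cursor 1

Derivation:
After op 1 (add_cursor(8)): buffer="cjztqnrfj" (len 9), cursors c1@0 c2@2 c3@3 c4@8, authorship .........
After op 2 (insert('y')): buffer="ycjyzytqnrfyj" (len 13), cursors c1@1 c2@4 c3@6 c4@12, authorship 1..2.3.....4.
After op 3 (insert('y')): buffer="yycjyyzyytqnrfyyj" (len 17), cursors c1@2 c2@6 c3@9 c4@16, authorship 11..22.33.....44.
After op 4 (move_left): buffer="yycjyyzyytqnrfyyj" (len 17), cursors c1@1 c2@5 c3@8 c4@15, authorship 11..22.33.....44.
After op 5 (move_left): buffer="yycjyyzyytqnrfyyj" (len 17), cursors c1@0 c2@4 c3@7 c4@14, authorship 11..22.33.....44.
After op 6 (insert('i')): buffer="iyycjiyyziyytqnrfiyyj" (len 21), cursors c1@1 c2@6 c3@10 c4@18, authorship 111..222.333.....444.
After op 7 (insert('f')): buffer="ifyycjifyyzifyytqnrfifyyj" (len 25), cursors c1@2 c2@8 c3@13 c4@22, authorship 1111..2222.3333.....4444.
Authorship (.=original, N=cursor N): 1 1 1 1 . . 2 2 2 2 . 3 3 3 3 . . . . . 4 4 4 4 .
Index 0: author = 1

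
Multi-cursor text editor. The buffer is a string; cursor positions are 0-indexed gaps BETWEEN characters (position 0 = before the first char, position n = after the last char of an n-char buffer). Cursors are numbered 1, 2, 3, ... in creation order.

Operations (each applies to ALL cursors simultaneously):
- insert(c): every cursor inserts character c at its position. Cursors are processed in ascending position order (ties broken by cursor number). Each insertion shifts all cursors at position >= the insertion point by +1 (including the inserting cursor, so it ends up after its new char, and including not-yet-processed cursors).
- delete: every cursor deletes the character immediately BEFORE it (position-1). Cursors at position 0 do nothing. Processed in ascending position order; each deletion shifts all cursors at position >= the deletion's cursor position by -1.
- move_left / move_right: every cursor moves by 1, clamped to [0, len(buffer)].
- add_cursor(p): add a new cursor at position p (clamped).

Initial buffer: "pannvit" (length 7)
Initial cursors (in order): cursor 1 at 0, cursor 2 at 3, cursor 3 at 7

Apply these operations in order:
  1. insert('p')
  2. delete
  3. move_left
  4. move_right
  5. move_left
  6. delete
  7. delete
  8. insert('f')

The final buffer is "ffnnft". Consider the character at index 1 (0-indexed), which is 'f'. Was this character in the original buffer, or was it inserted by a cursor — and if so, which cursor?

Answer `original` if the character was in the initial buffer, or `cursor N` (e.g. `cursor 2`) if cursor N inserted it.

Answer: cursor 2

Derivation:
After op 1 (insert('p')): buffer="ppanpnvitp" (len 10), cursors c1@1 c2@5 c3@10, authorship 1...2....3
After op 2 (delete): buffer="pannvit" (len 7), cursors c1@0 c2@3 c3@7, authorship .......
After op 3 (move_left): buffer="pannvit" (len 7), cursors c1@0 c2@2 c3@6, authorship .......
After op 4 (move_right): buffer="pannvit" (len 7), cursors c1@1 c2@3 c3@7, authorship .......
After op 5 (move_left): buffer="pannvit" (len 7), cursors c1@0 c2@2 c3@6, authorship .......
After op 6 (delete): buffer="pnnvt" (len 5), cursors c1@0 c2@1 c3@4, authorship .....
After op 7 (delete): buffer="nnt" (len 3), cursors c1@0 c2@0 c3@2, authorship ...
After op 8 (insert('f')): buffer="ffnnft" (len 6), cursors c1@2 c2@2 c3@5, authorship 12..3.
Authorship (.=original, N=cursor N): 1 2 . . 3 .
Index 1: author = 2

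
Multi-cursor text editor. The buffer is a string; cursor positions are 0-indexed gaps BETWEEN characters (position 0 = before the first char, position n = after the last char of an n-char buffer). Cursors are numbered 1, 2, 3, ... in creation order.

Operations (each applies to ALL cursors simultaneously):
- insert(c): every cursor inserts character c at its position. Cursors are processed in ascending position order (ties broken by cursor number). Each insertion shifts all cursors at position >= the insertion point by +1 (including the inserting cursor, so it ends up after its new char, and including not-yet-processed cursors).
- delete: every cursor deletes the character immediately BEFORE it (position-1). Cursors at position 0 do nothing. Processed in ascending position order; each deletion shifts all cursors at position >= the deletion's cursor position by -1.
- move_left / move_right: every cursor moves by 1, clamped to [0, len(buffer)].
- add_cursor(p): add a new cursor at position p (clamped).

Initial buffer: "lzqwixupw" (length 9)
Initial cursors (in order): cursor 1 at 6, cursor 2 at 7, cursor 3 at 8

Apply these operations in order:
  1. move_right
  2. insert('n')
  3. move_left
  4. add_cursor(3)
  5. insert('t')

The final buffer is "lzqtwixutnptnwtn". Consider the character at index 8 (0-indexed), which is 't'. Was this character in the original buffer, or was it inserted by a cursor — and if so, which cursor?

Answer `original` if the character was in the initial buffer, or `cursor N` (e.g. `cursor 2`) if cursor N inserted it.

After op 1 (move_right): buffer="lzqwixupw" (len 9), cursors c1@7 c2@8 c3@9, authorship .........
After op 2 (insert('n')): buffer="lzqwixunpnwn" (len 12), cursors c1@8 c2@10 c3@12, authorship .......1.2.3
After op 3 (move_left): buffer="lzqwixunpnwn" (len 12), cursors c1@7 c2@9 c3@11, authorship .......1.2.3
After op 4 (add_cursor(3)): buffer="lzqwixunpnwn" (len 12), cursors c4@3 c1@7 c2@9 c3@11, authorship .......1.2.3
After op 5 (insert('t')): buffer="lzqtwixutnptnwtn" (len 16), cursors c4@4 c1@9 c2@12 c3@15, authorship ...4....11.22.33
Authorship (.=original, N=cursor N): . . . 4 . . . . 1 1 . 2 2 . 3 3
Index 8: author = 1

Answer: cursor 1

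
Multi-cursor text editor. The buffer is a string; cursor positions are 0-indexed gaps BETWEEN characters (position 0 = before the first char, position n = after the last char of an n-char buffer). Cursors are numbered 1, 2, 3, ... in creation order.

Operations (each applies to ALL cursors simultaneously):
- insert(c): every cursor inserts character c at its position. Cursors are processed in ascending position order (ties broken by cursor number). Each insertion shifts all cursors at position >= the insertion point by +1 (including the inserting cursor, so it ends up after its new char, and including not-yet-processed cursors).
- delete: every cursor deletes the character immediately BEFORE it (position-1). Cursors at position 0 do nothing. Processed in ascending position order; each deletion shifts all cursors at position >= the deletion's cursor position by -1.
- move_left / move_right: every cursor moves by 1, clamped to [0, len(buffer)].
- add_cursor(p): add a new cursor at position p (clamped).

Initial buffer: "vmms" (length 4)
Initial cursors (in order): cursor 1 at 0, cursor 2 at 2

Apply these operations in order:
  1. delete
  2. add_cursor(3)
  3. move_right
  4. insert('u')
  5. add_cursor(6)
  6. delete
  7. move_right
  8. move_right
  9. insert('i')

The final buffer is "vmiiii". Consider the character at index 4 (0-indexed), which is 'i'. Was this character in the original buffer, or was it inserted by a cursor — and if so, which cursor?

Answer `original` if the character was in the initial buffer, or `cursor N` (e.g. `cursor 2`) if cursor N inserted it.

After op 1 (delete): buffer="vms" (len 3), cursors c1@0 c2@1, authorship ...
After op 2 (add_cursor(3)): buffer="vms" (len 3), cursors c1@0 c2@1 c3@3, authorship ...
After op 3 (move_right): buffer="vms" (len 3), cursors c1@1 c2@2 c3@3, authorship ...
After op 4 (insert('u')): buffer="vumusu" (len 6), cursors c1@2 c2@4 c3@6, authorship .1.2.3
After op 5 (add_cursor(6)): buffer="vumusu" (len 6), cursors c1@2 c2@4 c3@6 c4@6, authorship .1.2.3
After op 6 (delete): buffer="vm" (len 2), cursors c1@1 c2@2 c3@2 c4@2, authorship ..
After op 7 (move_right): buffer="vm" (len 2), cursors c1@2 c2@2 c3@2 c4@2, authorship ..
After op 8 (move_right): buffer="vm" (len 2), cursors c1@2 c2@2 c3@2 c4@2, authorship ..
After op 9 (insert('i')): buffer="vmiiii" (len 6), cursors c1@6 c2@6 c3@6 c4@6, authorship ..1234
Authorship (.=original, N=cursor N): . . 1 2 3 4
Index 4: author = 3

Answer: cursor 3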